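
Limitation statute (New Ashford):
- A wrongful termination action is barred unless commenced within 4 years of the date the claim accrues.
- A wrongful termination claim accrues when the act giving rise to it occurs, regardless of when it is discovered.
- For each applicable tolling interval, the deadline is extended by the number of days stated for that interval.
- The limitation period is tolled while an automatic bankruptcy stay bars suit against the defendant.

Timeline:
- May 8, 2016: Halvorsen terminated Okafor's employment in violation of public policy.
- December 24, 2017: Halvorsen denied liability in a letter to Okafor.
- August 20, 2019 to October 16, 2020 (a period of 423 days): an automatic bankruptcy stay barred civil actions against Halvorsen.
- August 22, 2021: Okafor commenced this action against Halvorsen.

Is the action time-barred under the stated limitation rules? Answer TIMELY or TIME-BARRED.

The limitation period began to run on May 8, 2016.
Adding the 4 years base period to May 8, 2016 gives a deadline of May 8, 2020, before any tolling.
The period was tolled for 423 days by the automatic bankruptcy stay (August 20, 2019 to October 16, 2020), pushing the deadline to July 5, 2021.
The other events in the timeline have no effect on the limitation period under the stated rules.
Filing on August 22, 2021 missed the July 5, 2021 deadline — the action is time-barred.

TIME-BARRED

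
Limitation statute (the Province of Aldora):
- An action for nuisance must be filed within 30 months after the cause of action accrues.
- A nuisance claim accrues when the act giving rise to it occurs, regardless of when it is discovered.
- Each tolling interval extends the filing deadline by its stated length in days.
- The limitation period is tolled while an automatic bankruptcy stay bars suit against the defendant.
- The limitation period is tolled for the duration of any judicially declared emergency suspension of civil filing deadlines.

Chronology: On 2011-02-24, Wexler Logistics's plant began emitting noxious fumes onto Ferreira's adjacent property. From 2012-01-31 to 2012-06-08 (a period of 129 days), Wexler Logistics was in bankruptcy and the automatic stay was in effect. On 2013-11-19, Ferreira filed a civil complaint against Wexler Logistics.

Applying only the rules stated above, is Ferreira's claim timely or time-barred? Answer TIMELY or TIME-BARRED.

TIMELY

The cause of action accrued on 2011-02-24, the date of the act.
The untolled deadline — 30 months after 2011-02-24 — is 2013-08-24.
The period was tolled for 129 days by the automatic bankruptcy stay (2012-01-31 to 2012-06-08), pushing the deadline to 2013-12-31.
Filing on 2013-11-19 beat the 2013-12-31 deadline — the action is timely.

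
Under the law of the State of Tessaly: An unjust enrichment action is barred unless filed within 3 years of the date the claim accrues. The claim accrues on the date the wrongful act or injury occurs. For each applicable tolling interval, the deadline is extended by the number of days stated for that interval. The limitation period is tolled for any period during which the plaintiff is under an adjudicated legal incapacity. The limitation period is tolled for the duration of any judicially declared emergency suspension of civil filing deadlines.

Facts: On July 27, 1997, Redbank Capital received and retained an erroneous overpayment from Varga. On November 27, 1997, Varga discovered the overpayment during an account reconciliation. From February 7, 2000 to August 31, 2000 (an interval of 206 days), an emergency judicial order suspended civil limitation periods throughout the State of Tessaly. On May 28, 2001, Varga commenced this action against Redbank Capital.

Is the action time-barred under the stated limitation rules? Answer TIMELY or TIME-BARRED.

Accrual is governed by the date of the act, so the period began to run on July 27, 1997; the later discovery on November 27, 1997 is irrelevant under the stated rule.
3 years from July 27, 1997 is July 27, 2000.
The emergency suspension of filing deadlines from February 7, 2000 to August 31, 2000 tolled the period for 206 days, extending the deadline to February 18, 2001.
The May 28, 2001 filing falls after the February 18, 2001 deadline; the claim is time-barred.

TIME-BARRED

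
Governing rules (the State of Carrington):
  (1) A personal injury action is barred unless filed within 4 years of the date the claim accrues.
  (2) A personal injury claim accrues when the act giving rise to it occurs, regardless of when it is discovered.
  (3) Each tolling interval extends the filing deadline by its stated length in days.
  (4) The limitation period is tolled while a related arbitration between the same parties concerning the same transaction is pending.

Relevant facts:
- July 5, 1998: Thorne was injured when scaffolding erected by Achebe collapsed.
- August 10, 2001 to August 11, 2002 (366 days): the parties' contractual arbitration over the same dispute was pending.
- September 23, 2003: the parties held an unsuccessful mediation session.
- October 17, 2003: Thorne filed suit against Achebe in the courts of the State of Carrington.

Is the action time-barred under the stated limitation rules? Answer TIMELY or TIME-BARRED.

The claim accrued on July 5, 1998, when the wrongful act occurred.
Adding the 4 years base period to July 5, 1998 gives a deadline of July 5, 2002, before any tolling.
The period was tolled for 366 days by the pending related arbitration (August 10, 2001 to August 11, 2002), pushing the deadline to July 6, 2003.
The other events in the timeline have no effect on the limitation period under the stated rules.
Thorne filed on October 17, 2003, after the July 6, 2003 deadline, so the action is time-barred.

TIME-BARRED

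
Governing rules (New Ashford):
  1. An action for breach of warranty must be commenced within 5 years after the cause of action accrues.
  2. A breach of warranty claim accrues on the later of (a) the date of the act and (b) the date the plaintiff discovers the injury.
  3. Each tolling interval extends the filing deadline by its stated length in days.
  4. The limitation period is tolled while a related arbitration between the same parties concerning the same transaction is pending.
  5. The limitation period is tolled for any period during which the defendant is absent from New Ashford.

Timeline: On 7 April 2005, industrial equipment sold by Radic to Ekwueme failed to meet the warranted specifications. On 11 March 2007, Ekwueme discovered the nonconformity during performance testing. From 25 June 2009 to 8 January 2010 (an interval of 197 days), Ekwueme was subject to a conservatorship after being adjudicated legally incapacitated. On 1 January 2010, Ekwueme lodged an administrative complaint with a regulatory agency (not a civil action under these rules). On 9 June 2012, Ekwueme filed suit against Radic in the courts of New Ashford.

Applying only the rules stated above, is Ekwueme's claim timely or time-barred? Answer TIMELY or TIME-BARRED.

TIME-BARRED

Because discovery on 11 March 2007 post-dates the 7 April 2005 act, accrual under the later-of rule falls on 11 March 2007.
The untolled deadline — 5 years after 11 March 2007 — is 11 March 2012.
Although the plaintiff's incapacity ran from 25 June 2009 to 8 January 2010, the stated rules do not make that a tolling event, so it is disregarded.
None of the other events listed affects the running of the period under the stated rules.
Ekwueme filed on 9 June 2012, after the 11 March 2012 deadline, so the action is time-barred.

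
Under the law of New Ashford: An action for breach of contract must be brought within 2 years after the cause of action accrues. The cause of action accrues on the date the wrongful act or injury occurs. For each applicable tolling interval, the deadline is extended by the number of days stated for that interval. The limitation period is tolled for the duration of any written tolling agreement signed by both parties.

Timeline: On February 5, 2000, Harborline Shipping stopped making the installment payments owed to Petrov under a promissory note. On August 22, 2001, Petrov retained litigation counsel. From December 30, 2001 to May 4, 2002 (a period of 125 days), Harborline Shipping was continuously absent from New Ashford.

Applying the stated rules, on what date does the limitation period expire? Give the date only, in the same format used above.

The claim accrued on February 5, 2000, when the wrongful act occurred.
The untolled deadline — 2 years after February 5, 2000 — is February 5, 2002.
Although the defendant's absence ran from December 30, 2001 to May 4, 2002, the stated rules do not make that a tolling event, so it is disregarded.
The other events in the timeline have no effect on the limitation period under the stated rules.

February 5, 2002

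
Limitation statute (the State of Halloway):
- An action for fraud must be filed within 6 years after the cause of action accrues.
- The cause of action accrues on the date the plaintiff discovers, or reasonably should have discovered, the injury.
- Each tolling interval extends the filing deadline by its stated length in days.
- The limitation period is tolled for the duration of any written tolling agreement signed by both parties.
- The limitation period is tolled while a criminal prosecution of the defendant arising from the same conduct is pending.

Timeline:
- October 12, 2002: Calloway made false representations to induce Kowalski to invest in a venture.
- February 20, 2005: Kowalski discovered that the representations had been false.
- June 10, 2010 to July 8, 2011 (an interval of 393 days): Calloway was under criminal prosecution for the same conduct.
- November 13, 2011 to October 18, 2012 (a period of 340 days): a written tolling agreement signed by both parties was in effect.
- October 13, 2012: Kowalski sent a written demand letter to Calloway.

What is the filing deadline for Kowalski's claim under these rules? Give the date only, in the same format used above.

February 22, 2013

Accrual is tied to discovery, so the period began on February 20, 2005 rather than on October 12, 2002 when the act occurred.
6 years from February 20, 2005 is February 20, 2011.
The period was tolled for 393 days by the pending criminal prosecution (June 10, 2010 to July 8, 2011), pushing the deadline to March 19, 2012.
Because the written tolling agreement ran from November 13, 2011 to October 18, 2012, the deadline is extended by 340 days to February 22, 2013.
Nothing else in the chronology tolls or restarts the period.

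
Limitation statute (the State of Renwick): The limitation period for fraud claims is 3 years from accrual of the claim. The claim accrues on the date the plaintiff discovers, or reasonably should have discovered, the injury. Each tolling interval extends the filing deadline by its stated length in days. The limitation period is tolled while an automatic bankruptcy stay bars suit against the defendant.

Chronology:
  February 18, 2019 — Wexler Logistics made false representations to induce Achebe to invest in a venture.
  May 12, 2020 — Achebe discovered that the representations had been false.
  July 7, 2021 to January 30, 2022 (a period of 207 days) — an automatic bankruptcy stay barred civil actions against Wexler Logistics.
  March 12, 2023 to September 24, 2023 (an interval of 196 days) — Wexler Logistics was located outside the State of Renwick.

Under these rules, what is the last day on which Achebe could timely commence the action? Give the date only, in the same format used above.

December 5, 2023

Under the discovery rule, the claim accrued on May 12, 2020, when Achebe discovered the injury — not on the February 18, 2019 date of the underlying act.
Adding the 3 years base period to May 12, 2020 gives a deadline of May 12, 2023, before any tolling.
The period was tolled for 207 days by the automatic bankruptcy stay (July 7, 2021 to January 30, 2022), pushing the deadline to December 5, 2023.
The defendant's absence from the jurisdiction from March 12, 2023 to September 24, 2023 does not toll the period, because no stated rule makes the defendant's absence a tolling event.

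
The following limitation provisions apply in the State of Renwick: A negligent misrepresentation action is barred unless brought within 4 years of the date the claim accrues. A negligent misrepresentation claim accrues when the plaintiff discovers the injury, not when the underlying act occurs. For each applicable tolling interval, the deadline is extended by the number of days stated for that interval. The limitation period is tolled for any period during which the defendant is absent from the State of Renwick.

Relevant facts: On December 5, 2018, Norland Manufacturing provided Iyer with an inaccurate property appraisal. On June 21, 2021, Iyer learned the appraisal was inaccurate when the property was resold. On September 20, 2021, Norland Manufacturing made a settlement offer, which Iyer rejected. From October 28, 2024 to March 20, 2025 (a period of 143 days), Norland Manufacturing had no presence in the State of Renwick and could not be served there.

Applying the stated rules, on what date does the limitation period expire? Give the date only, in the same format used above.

Accrual is tied to discovery, so the period began on June 21, 2021 rather than on December 5, 2018 when the act occurred.
4 years from June 21, 2021 is June 21, 2025.
The defendant's absence from the jurisdiction from October 28, 2024 to March 20, 2025 tolled the period for 143 days, extending the deadline to November 11, 2025.
The other events in the timeline have no effect on the limitation period under the stated rules.

November 11, 2025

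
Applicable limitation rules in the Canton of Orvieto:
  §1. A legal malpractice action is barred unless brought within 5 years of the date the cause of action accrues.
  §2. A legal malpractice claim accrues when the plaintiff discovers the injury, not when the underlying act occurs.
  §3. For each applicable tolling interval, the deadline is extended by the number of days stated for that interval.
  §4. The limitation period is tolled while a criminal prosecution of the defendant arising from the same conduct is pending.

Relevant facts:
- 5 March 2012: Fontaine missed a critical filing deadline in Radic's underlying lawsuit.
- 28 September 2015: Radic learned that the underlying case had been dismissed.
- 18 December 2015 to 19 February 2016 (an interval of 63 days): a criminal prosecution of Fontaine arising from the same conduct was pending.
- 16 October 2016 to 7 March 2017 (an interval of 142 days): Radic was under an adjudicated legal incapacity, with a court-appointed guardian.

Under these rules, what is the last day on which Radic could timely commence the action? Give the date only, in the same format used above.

30 November 2020

The claim did not accrue until Radic discovered the injury on 28 September 2015; the 5 March 2012 act date does not start the clock under the stated rule.
Adding the 5 years base period to 28 September 2015 gives a deadline of 28 September 2020, before any tolling.
Because the pending criminal prosecution ran from 18 December 2015 to 19 February 2016, the deadline is extended by 63 days to 30 November 2020.
Although the plaintiff's incapacity ran from 16 October 2016 to 7 March 2017, the stated rules do not make that a tolling event, so it is disregarded.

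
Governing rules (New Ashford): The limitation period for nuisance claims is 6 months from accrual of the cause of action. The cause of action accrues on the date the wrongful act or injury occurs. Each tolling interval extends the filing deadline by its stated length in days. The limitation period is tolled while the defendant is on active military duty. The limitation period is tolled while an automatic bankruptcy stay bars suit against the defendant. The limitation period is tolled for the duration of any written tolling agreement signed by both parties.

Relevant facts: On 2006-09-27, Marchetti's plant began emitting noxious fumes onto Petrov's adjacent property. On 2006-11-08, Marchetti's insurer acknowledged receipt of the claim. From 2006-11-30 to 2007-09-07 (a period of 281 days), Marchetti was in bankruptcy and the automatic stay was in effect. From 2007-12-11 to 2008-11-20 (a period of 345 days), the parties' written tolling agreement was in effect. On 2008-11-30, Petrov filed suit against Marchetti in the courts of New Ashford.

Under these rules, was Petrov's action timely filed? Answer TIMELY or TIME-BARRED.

TIMELY

The claim accrued on 2006-09-27, when the wrongful act occurred.
6 months from 2006-09-27 is 2007-03-27.
Because the automatic bankruptcy stay ran from 2006-11-30 to 2007-09-07, the deadline is extended by 281 days to 2008-01-02.
Because the written tolling agreement ran from 2007-12-11 to 2008-11-20, the deadline is extended by 345 days to 2008-12-12.
None of the other events listed affects the running of the period under the stated rules.
Petrov filed on 2008-11-30, before the 2008-12-12 deadline, so the action is timely.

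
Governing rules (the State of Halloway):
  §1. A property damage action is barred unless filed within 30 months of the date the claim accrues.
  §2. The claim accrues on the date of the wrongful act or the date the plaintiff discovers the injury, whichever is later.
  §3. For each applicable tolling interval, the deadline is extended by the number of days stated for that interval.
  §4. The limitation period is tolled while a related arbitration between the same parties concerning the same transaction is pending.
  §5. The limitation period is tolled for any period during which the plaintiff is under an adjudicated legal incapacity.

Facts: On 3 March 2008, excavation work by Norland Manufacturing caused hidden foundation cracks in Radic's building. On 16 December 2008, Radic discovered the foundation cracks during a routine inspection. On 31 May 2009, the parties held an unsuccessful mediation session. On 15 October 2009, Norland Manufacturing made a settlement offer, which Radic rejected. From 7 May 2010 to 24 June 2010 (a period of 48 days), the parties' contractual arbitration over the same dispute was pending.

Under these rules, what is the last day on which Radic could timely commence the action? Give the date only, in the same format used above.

3 August 2011

Taking the later of the act (3 March 2008) and discovery (16 December 2008), the claim accrued on 16 December 2008.
30 months from 16 December 2008 is 16 June 2011.
The pending related arbitration from 7 May 2010 to 24 June 2010 tolled the period for 48 days, extending the deadline to 3 August 2011.
None of the other events listed affects the running of the period under the stated rules.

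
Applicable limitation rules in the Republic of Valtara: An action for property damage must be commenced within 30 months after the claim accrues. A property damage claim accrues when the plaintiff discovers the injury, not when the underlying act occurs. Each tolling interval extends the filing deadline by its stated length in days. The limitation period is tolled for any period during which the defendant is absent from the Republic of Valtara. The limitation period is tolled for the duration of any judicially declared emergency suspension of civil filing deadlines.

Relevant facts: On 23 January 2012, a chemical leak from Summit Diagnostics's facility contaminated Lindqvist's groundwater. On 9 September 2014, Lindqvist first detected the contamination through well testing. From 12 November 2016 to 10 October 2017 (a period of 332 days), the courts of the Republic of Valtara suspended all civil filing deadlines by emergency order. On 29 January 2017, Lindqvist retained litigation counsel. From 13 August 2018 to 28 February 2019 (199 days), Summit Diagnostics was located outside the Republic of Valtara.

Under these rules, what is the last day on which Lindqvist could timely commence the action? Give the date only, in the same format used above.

4 February 2018

The claim did not accrue until Lindqvist discovered the injury on 9 September 2014; the 23 January 2012 act date does not start the clock under the stated rule.
Adding the 30 months base period to 9 September 2014 gives a deadline of 9 March 2017, before any tolling.
Because the emergency suspension of filing deadlines ran from 12 November 2016 to 10 October 2017, the deadline is extended by 332 days to 4 February 2018.
The defendant's absence from the jurisdiction starting 13 August 2018 came too late — the period had run on 4 February 2018 — and so does not extend the deadline.
The other events in the timeline have no effect on the limitation period under the stated rules.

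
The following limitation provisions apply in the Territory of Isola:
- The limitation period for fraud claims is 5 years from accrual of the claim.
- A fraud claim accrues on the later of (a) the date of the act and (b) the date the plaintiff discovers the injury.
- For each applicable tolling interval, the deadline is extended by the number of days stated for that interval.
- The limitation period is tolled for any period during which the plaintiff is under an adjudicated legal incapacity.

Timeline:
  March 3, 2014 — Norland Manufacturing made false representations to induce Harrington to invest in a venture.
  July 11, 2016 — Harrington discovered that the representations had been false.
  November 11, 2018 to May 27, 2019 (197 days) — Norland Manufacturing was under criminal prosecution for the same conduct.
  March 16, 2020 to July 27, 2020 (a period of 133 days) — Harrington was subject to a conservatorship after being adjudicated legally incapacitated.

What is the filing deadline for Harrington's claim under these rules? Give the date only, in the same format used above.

November 21, 2021

The claim accrued on July 11, 2016 — the later of the March 3, 2014 act and the July 11, 2016 discovery.
The untolled deadline — 5 years after July 11, 2016 — is July 11, 2021.
Because the plaintiff's legal incapacity ran from March 16, 2020 to July 27, 2020, the deadline is extended by 133 days to November 21, 2021.
The pending criminal prosecution from November 11, 2018 to May 27, 2019 does not toll the period, because no stated rule makes a criminal prosecution a tolling event.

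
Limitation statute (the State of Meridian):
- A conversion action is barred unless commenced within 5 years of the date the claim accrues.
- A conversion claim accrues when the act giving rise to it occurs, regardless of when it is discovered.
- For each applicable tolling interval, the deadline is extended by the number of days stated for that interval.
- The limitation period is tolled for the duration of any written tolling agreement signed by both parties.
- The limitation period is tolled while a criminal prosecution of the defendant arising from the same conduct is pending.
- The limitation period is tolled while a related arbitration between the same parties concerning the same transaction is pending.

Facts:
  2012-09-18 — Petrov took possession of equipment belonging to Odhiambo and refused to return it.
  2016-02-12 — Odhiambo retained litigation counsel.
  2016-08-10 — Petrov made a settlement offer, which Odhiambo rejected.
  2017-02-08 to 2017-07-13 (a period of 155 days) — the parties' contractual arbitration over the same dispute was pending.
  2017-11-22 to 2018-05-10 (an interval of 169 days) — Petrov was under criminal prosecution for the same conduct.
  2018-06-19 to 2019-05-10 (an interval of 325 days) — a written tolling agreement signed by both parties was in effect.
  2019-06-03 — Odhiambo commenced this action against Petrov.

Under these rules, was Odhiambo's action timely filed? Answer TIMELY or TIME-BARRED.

The claim accrued on 2012-09-18, the date of the act.
5 years from 2012-09-18 is 2017-09-18.
The period was tolled for 155 days by the pending related arbitration (2017-02-08 to 2017-07-13), pushing the deadline to 2018-02-20.
Because the pending criminal prosecution ran from 2017-11-22 to 2018-05-10, the deadline is extended by 169 days to 2018-08-08.
The period was tolled for 325 days by the written tolling agreement (2018-06-19 to 2019-05-10), pushing the deadline to 2019-06-29.
The other events in the timeline have no effect on the limitation period under the stated rules.
The 2019-06-03 filing precedes the 2019-06-29 deadline; the claim is timely.

TIMELY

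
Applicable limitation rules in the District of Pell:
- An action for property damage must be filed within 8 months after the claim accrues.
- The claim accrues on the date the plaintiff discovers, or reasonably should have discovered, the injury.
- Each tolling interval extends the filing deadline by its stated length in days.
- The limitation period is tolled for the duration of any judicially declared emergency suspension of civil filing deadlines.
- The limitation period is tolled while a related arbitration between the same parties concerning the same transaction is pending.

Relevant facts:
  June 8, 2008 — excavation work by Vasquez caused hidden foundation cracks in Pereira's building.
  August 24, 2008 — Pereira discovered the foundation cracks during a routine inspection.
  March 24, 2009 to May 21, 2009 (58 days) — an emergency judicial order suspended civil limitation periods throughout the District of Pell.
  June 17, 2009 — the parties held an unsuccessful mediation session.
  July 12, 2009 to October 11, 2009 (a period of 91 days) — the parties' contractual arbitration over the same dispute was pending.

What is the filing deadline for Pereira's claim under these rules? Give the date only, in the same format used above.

June 21, 2009

The claim did not accrue until Pereira discovered the injury on August 24, 2008; the June 8, 2008 act date does not start the clock under the stated rule.
8 months from August 24, 2008 is April 24, 2009.
Because the emergency suspension of filing deadlines ran from March 24, 2009 to May 21, 2009, the deadline is extended by 58 days to June 21, 2009.
The pending related arbitration from July 12, 2009 to October 11, 2009 began after the period had already run on June 21, 2009, so it has no tolling effect.
None of the other events listed affects the running of the period under the stated rules.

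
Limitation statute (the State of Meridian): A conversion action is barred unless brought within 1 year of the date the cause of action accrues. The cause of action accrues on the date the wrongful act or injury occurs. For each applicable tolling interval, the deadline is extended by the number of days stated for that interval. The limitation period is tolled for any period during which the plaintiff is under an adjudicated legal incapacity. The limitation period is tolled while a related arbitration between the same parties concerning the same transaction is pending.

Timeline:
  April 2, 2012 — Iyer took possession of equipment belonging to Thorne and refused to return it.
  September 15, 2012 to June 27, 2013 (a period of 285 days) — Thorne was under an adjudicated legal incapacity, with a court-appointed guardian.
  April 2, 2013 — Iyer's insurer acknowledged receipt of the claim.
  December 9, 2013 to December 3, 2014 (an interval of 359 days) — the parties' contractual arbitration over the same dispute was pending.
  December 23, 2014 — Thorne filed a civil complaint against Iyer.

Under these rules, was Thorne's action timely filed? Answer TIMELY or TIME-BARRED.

TIMELY

The claim accrued on April 2, 2012, when the wrongful act occurred.
1 year from April 2, 2012 is April 2, 2013.
The period was tolled for 285 days by the plaintiff's legal incapacity (September 15, 2012 to June 27, 2013), pushing the deadline to January 12, 2014.
Because the pending related arbitration ran from December 9, 2013 to December 3, 2014, the deadline is extended by 359 days to January 6, 2015.
The other events in the timeline have no effect on the limitation period under the stated rules.
Filing on December 23, 2014 beat the January 6, 2015 deadline — the action is timely.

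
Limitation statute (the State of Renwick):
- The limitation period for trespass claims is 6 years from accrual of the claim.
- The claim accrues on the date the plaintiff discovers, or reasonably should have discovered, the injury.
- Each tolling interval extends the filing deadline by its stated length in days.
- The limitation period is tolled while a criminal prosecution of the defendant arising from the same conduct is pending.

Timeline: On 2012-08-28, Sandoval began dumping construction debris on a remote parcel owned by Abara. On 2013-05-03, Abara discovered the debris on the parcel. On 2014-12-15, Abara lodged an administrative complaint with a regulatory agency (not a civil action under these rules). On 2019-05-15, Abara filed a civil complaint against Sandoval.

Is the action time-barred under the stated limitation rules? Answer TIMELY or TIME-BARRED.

TIME-BARRED

The claim did not accrue until Abara discovered the injury on 2013-05-03; the 2012-08-28 act date does not start the clock under the stated rule.
Adding the 6 years base period to 2013-05-03 gives a deadline of 2019-05-03, before any tolling.
Nothing else in the chronology tolls or restarts the period.
Filing on 2019-05-15 missed the 2019-05-03 deadline — the action is time-barred.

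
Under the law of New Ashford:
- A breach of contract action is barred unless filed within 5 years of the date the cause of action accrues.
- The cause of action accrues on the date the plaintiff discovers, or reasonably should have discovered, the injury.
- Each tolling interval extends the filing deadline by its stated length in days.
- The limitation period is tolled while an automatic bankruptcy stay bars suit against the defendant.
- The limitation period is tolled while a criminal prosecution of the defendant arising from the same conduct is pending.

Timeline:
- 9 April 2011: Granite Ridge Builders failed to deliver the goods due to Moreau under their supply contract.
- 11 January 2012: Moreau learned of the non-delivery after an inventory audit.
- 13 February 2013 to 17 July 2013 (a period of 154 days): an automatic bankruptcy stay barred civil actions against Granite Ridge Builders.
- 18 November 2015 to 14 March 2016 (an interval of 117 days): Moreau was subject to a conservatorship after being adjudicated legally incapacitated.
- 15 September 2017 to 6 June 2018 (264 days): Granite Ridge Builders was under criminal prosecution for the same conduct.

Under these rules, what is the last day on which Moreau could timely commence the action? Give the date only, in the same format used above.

The claim did not accrue until Moreau discovered the injury on 11 January 2012; the 9 April 2011 act date does not start the clock under the stated rule.
The untolled deadline — 5 years after 11 January 2012 — is 11 January 2017.
The automatic bankruptcy stay from 13 February 2013 to 17 July 2013 tolled the period for 154 days, extending the deadline to 14 June 2017.
The pending criminal prosecution starting 15 September 2017 came too late — the period had run on 14 June 2017 — and so does not extend the deadline.
No stated provision tolls the period for the plaintiff's incapacity, so the interval from 18 November 2015 to 14 March 2016 has no effect on the deadline.

14 June 2017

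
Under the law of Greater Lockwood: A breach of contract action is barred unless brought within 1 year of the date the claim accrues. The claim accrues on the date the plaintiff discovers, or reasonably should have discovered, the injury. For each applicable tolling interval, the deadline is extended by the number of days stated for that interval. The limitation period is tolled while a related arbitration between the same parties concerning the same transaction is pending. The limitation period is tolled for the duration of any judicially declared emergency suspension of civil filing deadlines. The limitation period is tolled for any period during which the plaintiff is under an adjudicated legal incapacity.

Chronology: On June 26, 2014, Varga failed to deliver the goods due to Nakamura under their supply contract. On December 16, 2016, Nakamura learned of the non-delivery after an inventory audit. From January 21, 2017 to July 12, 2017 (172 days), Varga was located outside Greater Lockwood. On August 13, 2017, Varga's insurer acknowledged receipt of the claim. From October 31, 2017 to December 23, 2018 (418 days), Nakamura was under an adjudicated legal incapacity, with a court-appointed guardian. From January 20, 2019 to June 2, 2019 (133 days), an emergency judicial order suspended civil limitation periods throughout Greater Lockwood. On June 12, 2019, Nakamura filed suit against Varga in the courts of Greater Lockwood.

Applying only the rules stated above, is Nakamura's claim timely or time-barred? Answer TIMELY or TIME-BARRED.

TIMELY

The claim did not accrue until Nakamura discovered the injury on December 16, 2016; the June 26, 2014 act date does not start the clock under the stated rule.
The untolled deadline — 1 year after December 16, 2016 — is December 16, 2017.
Because the plaintiff's legal incapacity ran from October 31, 2017 to December 23, 2018, the deadline is extended by 418 days to February 7, 2019.
The period was tolled for 133 days by the emergency suspension of filing deadlines (January 20, 2019 to June 2, 2019), pushing the deadline to June 20, 2019.
No stated provision tolls the period for the defendant's absence, so the interval from January 21, 2017 to July 12, 2017 has no effect on the deadline.
The other events in the timeline have no effect on the limitation period under the stated rules.
The June 12, 2019 filing precedes the June 20, 2019 deadline; the claim is timely.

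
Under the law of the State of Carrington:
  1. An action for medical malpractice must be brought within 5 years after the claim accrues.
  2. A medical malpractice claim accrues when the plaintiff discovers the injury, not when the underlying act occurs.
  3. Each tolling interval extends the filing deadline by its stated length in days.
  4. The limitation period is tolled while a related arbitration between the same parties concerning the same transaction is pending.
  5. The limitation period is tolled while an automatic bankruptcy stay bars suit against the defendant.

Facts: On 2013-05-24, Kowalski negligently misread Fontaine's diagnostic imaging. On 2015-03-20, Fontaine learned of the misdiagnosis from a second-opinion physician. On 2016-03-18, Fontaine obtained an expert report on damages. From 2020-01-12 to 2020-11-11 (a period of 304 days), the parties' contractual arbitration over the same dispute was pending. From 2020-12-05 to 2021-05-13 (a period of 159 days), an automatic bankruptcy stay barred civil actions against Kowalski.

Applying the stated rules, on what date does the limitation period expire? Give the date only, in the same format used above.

2021-06-26

Accrual is tied to discovery, so the period began on 2015-03-20 rather than on 2013-05-24 when the act occurred.
The untolled deadline — 5 years after 2015-03-20 — is 2020-03-20.
The period was tolled for 304 days by the pending related arbitration (2020-01-12 to 2020-11-11), pushing the deadline to 2021-01-18.
The period was tolled for 159 days by the automatic bankruptcy stay (2020-12-05 to 2021-05-13), pushing the deadline to 2021-06-26.
The other events in the timeline have no effect on the limitation period under the stated rules.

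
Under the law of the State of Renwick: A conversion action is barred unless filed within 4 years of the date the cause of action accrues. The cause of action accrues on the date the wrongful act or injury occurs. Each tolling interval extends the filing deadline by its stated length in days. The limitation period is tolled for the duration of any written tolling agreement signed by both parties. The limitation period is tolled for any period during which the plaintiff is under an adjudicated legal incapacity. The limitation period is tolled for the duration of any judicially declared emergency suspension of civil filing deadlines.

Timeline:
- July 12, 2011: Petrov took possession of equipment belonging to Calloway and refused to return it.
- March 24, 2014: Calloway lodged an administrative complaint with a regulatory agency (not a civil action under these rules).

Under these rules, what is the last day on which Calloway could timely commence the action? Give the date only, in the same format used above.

The cause of action accrued on July 12, 2011, the date of the act.
4 years from July 12, 2011 is July 12, 2015.
None of the other events listed affects the running of the period under the stated rules.

July 12, 2015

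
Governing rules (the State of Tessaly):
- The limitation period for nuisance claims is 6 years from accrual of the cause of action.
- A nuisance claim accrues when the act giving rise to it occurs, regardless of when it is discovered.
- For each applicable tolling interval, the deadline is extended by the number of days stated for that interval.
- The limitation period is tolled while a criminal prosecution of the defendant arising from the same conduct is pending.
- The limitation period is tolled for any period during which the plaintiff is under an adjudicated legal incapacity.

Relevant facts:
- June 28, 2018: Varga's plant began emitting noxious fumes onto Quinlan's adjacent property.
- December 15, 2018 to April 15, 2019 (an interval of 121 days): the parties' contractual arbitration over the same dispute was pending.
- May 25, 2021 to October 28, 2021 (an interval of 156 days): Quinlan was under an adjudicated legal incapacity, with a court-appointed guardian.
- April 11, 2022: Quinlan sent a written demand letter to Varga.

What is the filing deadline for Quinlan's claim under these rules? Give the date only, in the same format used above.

December 1, 2024

The limitation period began to run on June 28, 2018.
The untolled deadline — 6 years after June 28, 2018 — is June 28, 2024.
The plaintiff's legal incapacity from May 25, 2021 to October 28, 2021 tolled the period for 156 days, extending the deadline to December 1, 2024.
No stated provision tolls the period for a pending arbitration, so the interval from December 15, 2018 to April 15, 2019 has no effect on the deadline.
None of the other events listed affects the running of the period under the stated rules.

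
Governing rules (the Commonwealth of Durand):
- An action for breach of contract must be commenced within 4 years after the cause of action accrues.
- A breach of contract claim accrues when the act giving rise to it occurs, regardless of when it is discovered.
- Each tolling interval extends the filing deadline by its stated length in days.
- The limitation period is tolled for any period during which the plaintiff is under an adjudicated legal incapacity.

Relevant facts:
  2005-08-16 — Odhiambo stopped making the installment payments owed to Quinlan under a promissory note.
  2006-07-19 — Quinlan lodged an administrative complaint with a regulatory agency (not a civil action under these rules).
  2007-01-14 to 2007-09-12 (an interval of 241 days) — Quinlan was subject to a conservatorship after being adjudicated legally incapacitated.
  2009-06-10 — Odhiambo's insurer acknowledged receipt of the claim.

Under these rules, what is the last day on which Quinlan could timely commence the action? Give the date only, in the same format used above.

The cause of action accrued on 2005-08-16, the date of the act.
The untolled deadline — 4 years after 2005-08-16 — is 2009-08-16.
The period was tolled for 241 days by the plaintiff's legal incapacity (2007-01-14 to 2007-09-12), pushing the deadline to 2010-04-14.
The other events in the timeline have no effect on the limitation period under the stated rules.

2010-04-14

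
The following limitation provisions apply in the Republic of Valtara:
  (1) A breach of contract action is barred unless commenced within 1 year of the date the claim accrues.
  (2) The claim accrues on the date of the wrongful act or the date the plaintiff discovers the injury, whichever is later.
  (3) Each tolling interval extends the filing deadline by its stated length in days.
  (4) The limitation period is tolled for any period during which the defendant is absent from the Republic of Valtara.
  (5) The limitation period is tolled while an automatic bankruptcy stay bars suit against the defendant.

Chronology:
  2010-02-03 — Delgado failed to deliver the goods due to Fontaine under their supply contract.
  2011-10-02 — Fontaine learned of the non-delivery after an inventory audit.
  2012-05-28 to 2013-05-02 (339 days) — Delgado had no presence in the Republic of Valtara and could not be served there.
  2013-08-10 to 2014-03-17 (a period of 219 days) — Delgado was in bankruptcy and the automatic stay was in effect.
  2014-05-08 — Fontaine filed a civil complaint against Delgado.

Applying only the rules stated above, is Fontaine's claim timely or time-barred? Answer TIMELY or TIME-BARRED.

Because discovery on 2011-10-02 post-dates the 2010-02-03 act, accrual under the later-of rule falls on 2011-10-02.
Adding the 1 year base period to 2011-10-02 gives a deadline of 2012-10-02, before any tolling.
The defendant's absence from the jurisdiction from 2012-05-28 to 2013-05-02 tolled the period for 339 days, extending the deadline to 2013-09-06.
Because the automatic bankruptcy stay ran from 2013-08-10 to 2014-03-17, the deadline is extended by 219 days to 2014-04-13.
Filing on 2014-05-08 missed the 2014-04-13 deadline — the action is time-barred.

TIME-BARRED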